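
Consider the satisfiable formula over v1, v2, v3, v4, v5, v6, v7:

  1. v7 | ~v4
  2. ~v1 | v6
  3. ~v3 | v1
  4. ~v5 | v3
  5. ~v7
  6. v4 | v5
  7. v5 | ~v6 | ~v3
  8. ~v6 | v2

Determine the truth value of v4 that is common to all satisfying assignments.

False

Suppose v4 = 1.
Unit clause (v7) forces v7 = 1.
Now (~v7) is unsatisfied and unit — conflict.
So every satisfying assignment has v4 = False.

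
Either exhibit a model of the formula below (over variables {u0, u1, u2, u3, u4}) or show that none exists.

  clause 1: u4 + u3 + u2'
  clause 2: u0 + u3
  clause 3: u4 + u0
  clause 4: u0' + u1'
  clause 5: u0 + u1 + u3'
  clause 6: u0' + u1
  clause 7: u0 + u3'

UNSATISFIABLE

Branch on u0: set u0 = 1.
The clause (u1') is unit, so u1 = 0.
Now (u1) is unsatisfied and unit — conflict.
Backtrack on u0: now try u0 = 0.
The clause (u3) is unit, so u3 = 1.
Now (u3') is unsatisfied and unit — conflict.
Neither u0 = 1 nor u0 = 0 works.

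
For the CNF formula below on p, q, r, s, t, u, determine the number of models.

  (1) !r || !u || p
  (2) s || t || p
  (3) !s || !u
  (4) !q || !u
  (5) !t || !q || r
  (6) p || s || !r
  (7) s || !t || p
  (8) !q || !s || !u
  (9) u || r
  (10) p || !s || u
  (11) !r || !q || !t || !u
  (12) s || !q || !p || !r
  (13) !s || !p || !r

6

There are 2^6 = 64 truth assignments over (p, q, r, s, t, u).
Split on p. With p = true, the clauses containing p are satisfied and !p drops from the rest; 6 of the 2^5 = 32 assignments to the other variables satisfy what remains.
With p = false, by the same count on the reduced clause set, 0 assignments work.
(One model: p=T, q=F, r=F, s=F, t=F, u=T.)
Total: 6 + 0 = 6.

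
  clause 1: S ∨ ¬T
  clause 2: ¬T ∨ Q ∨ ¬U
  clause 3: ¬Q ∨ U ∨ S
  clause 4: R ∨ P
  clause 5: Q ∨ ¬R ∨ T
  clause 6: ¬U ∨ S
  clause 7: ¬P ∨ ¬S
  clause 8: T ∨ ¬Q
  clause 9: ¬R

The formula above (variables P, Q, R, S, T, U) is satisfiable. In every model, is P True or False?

Suppose P = False.
Unit clause (R) forces R = True.
Now (¬R) is unsatisfied and unit — conflict.
So every satisfying assignment has P = True.

True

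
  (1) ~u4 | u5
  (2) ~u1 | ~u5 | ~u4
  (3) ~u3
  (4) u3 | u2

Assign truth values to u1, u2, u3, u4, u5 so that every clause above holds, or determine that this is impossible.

(~u3) alone gives u3 = 0.
(u2) alone gives u2 = 1.
Try u4 = 0.
No clause remains; u1, u5 are free.

u1 ↦ 1; u2 ↦ 1; u3 ↦ 0; u4 ↦ 0; u5 ↦ 0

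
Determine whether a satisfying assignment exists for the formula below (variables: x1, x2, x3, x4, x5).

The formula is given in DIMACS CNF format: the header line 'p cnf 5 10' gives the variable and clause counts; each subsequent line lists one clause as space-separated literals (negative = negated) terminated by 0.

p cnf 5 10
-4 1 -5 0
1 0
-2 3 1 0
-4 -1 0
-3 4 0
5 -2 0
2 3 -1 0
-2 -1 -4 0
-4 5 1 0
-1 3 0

Unsatisfiable

The clause (x1) is unit, so x1 = True.
The clause (¬x4) is unit, so x4 = False.
The clause (¬x3) is unit, so x3 = False.
Now (x3) is unsatisfied and unit — conflict.
No assignment satisfies every clause.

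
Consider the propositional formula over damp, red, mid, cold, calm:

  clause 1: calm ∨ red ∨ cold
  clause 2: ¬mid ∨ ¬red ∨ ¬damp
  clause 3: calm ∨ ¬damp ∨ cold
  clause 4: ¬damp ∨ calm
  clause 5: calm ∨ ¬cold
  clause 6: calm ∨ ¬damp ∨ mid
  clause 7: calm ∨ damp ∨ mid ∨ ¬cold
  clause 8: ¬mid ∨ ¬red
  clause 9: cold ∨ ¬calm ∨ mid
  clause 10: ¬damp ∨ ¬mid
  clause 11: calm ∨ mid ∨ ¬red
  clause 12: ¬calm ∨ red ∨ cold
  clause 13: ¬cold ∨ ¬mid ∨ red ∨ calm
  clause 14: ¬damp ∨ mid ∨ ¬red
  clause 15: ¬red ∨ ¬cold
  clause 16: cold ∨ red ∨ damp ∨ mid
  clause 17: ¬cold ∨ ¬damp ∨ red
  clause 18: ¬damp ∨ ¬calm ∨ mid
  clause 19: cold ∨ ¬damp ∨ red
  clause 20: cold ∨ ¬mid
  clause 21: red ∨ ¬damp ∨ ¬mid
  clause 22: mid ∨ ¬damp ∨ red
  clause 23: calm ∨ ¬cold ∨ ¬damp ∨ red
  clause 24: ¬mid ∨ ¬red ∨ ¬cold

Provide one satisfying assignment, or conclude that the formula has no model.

Case damp = False:
Case calm = True:
Case mid = False:
Unit clause (cold) forces cold = True.
Unit clause (¬red) forces red = False.
Every clause now holds.

damp: False, red: False, mid: False, cold: True, calm: True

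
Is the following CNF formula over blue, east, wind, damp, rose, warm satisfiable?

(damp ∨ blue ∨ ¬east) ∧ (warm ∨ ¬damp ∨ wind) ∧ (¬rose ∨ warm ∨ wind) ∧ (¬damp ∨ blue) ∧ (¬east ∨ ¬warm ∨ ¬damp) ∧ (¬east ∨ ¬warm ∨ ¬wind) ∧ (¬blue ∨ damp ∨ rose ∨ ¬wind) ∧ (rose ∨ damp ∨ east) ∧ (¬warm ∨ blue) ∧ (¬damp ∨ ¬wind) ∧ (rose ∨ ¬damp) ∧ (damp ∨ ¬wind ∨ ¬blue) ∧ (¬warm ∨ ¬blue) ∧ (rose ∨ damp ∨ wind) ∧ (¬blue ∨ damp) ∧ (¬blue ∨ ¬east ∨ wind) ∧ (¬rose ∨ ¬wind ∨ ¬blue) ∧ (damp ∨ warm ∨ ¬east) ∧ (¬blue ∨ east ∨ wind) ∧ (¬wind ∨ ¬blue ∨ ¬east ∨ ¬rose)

Case damp = False:
(¬blue) alone gives blue = False.
(¬east) alone gives east = False.
(rose) alone gives rose = True.
(¬warm) alone gives warm = False.
(wind) alone gives wind = True.
Every clause now holds.
A satisfying assignment: blue ↦ False,  east ↦ False,  wind ↦ True,  damp ↦ False,  rose ↦ True,  warm ↦ False.

Yes, satisfiable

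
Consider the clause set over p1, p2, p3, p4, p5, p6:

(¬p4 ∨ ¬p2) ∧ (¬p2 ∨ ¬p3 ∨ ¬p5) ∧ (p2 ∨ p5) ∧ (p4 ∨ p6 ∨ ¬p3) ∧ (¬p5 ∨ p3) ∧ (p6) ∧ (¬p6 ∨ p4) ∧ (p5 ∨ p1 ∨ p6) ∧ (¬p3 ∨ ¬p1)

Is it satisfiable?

Satisfiable

(p6) alone gives p6 = True.
(p4) alone gives p4 = True.
(¬p2) alone gives p2 = False.
(p5) alone gives p5 = True.
(p3) alone gives p3 = True.
(¬p1) alone gives p1 = False.
This assignment satisfies each clause.
A satisfying assignment: p1 ↦ False; p2 ↦ False; p3 ↦ True; p4 ↦ True; p5 ↦ True; p6 ↦ True.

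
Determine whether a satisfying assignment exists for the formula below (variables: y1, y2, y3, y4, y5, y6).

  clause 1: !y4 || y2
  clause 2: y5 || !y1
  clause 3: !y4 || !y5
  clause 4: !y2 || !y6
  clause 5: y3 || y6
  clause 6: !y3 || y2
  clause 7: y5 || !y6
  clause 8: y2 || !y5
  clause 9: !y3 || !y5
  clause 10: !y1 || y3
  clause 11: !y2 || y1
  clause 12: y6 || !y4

No

Branch on y4: set y4 = false.
Branch on y5: set y5 = true.
(y2) alone gives y2 = true.
(!y6) alone gives y6 = false.
(y3) alone gives y3 = true.
But (!y3) is also a unit clause — contradiction.
So y5 must be the other value — set y5 = false.
(!y1) alone gives y1 = false.
(!y6) alone gives y6 = false.
(y3) alone gives y3 = true.
(y2) alone gives y2 = true.
But (!y2) is also a unit clause — contradiction.
Both values of y5 lead to a conflict.
So y4 must be the other value — set y4 = true.
(y2) alone gives y2 = true.
(!y5) alone gives y5 = false.
(!y1) alone gives y1 = false.
But (y1) is also a unit clause — contradiction.
Both values of y4 lead to a conflict.
No assignment satisfies every clause.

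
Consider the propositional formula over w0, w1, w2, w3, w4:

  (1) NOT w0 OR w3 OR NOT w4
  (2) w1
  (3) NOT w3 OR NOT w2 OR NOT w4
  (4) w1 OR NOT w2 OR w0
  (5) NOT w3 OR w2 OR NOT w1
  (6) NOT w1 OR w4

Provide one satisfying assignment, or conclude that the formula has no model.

The clause (w1) is unit, so w1 = true.
The clause (w4) is unit, so w4 = true.
Suppose w0 = false.
Suppose w3 = false.
No clause remains; w2 is free.

w0: false; w1: true; w2: true; w3: false; w4: true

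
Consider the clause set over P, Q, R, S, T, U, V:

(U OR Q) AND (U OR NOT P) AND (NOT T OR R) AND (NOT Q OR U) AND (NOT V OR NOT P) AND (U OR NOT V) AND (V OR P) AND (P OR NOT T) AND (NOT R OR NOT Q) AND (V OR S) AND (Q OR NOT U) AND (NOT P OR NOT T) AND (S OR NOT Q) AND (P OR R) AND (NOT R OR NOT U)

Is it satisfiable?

Try U = true.
From the singleton clause (Q), Q = true.
From the singleton clause (NOT R), R = false.
From the singleton clause (NOT T), T = false.
From the singleton clause (S), S = true.
From the singleton clause (P), P = true.
From the singleton clause (NOT V), V = false.
All clauses are satisfied.
A satisfying assignment: P ↦ true; Q ↦ true; R ↦ false; S ↦ true; T ↦ false; U ↦ true; V ↦ false.

Yes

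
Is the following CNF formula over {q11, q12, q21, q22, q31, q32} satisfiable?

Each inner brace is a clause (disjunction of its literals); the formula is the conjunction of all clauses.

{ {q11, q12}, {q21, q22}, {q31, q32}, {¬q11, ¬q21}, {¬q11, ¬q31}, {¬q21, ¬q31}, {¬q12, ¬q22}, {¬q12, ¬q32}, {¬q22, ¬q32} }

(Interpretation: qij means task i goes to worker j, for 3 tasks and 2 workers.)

No, unsatisfiable

Try q11 = True.
The clause (¬q21) is unit, so q21 = False.
The clause (q22) is unit, so q22 = True.
The clause (¬q31) is unit, so q31 = False.
The clause (q32) is unit, so q32 = True.
Now (¬q32) is unsatisfied and unit — conflict.
That branch fails; take q11 = False instead.
The clause (q12) is unit, so q12 = True.
The clause (¬q22) is unit, so q22 = False.
The clause (q21) is unit, so q21 = True.
The clause (¬q31) is unit, so q31 = False.
The clause (q32) is unit, so q32 = True.
Now (¬q32) is unsatisfied and unit — conflict.
Both values of q11 lead to a conflict.
No assignment satisfies every clause.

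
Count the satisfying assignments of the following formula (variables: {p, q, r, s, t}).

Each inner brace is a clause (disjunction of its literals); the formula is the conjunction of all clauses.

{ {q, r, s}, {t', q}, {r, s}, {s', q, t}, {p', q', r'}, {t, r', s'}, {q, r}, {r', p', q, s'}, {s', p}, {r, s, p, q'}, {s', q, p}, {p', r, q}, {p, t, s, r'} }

There are 2^5 = 32 truth assignments over (p, q, r, s, t).
Split on t. With t = 1, the clauses containing t are satisfied and t' drops from the rest; 2 of the 2^4 = 16 assignments to the other variables satisfy what remains.
With t = 0, by the same count on the reduced clause set, 2 assignments work.
(One model: p=F, q=T, r=T, s=F, t=T.)
Total: 2 + 2 = 4.

4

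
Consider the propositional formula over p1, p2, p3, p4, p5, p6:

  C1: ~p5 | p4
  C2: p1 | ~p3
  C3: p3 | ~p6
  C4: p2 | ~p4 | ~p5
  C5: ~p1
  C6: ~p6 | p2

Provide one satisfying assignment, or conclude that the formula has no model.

From the singleton clause (~p1), p1 = 0.
From the singleton clause (~p3), p3 = 0.
From the singleton clause (~p6), p6 = 0.
Branch on p5: set p5 = 0.
No clause remains; p2, p4 are free.

p1 ↦ 0, p2 ↦ 1, p3 ↦ 0, p4 ↦ 0, p5 ↦ 0, p6 ↦ 0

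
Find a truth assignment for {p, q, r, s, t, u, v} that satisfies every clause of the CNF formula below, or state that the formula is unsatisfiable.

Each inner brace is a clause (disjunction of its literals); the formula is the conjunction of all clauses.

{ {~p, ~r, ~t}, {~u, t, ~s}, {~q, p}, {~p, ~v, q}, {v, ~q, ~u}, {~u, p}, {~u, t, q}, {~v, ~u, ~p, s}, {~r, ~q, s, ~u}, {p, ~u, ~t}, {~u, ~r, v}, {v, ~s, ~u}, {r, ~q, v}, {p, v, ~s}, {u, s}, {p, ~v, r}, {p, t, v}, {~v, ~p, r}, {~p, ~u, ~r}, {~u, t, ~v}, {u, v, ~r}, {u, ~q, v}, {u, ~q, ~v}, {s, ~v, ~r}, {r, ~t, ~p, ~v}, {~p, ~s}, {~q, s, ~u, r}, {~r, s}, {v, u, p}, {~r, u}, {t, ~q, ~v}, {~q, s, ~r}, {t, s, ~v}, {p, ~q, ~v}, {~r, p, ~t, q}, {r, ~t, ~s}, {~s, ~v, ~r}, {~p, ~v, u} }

p=1,  q=0,  r=0,  s=0,  t=1,  u=1,  v=0

Case q = 0:
Case p = 1:
From the singleton clause (~v), v = 0.
From the singleton clause (~s), s = 0.
From the singleton clause (u), u = 1.
From the singleton clause (t), t = 1.
From the singleton clause (~r), r = 0.
This assignment satisfies each clause.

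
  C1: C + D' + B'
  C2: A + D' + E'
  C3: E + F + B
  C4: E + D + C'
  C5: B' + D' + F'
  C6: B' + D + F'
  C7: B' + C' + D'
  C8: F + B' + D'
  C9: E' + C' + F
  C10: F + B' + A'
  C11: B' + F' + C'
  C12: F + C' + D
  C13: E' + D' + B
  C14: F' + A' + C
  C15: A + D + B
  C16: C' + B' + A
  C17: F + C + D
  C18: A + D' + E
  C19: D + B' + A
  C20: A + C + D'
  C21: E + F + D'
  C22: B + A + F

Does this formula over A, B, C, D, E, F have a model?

Branch on C: set C = 1.
Branch on E: set E = 1.
(F) alone gives F = 1.
(B') alone gives B = 0.
(D') alone gives D = 0.
(A) alone gives A = 1.
All clauses are satisfied.
A satisfying assignment: A=1, B=0, C=1, D=0, E=1, F=1.

Yes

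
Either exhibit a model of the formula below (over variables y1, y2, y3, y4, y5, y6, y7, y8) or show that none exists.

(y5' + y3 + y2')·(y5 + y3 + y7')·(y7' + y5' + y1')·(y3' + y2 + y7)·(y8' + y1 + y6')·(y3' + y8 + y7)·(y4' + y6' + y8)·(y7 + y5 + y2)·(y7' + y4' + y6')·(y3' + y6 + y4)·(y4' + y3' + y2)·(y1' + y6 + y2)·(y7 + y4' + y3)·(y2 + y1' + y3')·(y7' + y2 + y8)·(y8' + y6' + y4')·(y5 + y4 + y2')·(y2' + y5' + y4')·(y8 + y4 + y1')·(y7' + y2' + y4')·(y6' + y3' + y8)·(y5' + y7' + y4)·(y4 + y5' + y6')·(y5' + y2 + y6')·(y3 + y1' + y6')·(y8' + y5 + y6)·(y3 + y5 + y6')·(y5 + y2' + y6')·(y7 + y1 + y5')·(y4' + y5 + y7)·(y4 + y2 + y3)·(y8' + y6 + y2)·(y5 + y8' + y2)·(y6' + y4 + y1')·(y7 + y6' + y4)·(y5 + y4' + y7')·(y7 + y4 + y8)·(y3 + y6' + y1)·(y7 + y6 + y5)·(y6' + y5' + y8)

UNSATISFIABLE

Case y5 = 0:
Case y3 = 1:
Case y2 = 1:
The clause (y4) is unit, so y4 = 1.
The clause (y7') is unit, so y7 = 0.
But (y7) is also a unit clause — contradiction.
That branch fails; take y2 = 0 instead.
The clause (y7) is unit, so y7 = 1.
The clause (y4') is unit, so y4 = 0.
The clause (y6) is unit, so y6 = 1.
The clause (y1') is unit, so y1 = 0.
The clause (y8') is unit, so y8 = 0.
But (y8) is also a unit clause — contradiction.
Either choice for y2 ends in contradiction.
That branch fails; take y3 = 0 instead.
The clause (y7') is unit, so y7 = 0.
The clause (y2) is unit, so y2 = 1.
The clause (y4') is unit, so y4 = 0.
But (y4) is also a unit clause — contradiction.
Either choice for y3 ends in contradiction.
That branch fails; take y5 = 1 instead.
Case y3 = 1:
Case y7 = 0:
The clause (y2) is unit, so y2 = 1.
The clause (y8) is unit, so y8 = 1.
The clause (y4') is unit, so y4 = 0.
The clause (y6) is unit, so y6 = 1.
But (y6') is also a unit clause — contradiction.
That branch fails; take y7 = 1 instead.
The clause (y1') is unit, so y1 = 0.
The clause (y4) is unit, so y4 = 1.
The clause (y6') is unit, so y6 = 0.
The clause (y2) is unit, so y2 = 1.
But (y2') is also a unit clause — contradiction.
Either choice for y7 ends in contradiction.
That branch fails; take y3 = 0 instead.
The clause (y2') is unit, so y2 = 0.
The clause (y6') is unit, so y6 = 0.
The clause (y1') is unit, so y1 = 0.
The clause (y7) is unit, so y7 = 1.
The clause (y8) is unit, so y8 = 1.
But (y8') is also a unit clause — contradiction.
Either choice for y3 ends in contradiction.
Either choice for y5 ends in contradiction.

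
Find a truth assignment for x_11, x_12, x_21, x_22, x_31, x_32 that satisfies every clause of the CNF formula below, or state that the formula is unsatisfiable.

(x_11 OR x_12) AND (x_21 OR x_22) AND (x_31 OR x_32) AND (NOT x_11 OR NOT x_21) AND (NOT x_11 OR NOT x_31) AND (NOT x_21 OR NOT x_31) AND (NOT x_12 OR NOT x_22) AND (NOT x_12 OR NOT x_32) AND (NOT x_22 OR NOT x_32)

UNSATISFIABLE

Suppose x_11 = true.
From the singleton clause (NOT x_21), x_21 = false.
From the singleton clause (x_22), x_22 = true.
From the singleton clause (NOT x_31), x_31 = false.
From the singleton clause (x_32), x_32 = true.
That conflicts with the unit clause (NOT x_32).
Backtrack on x_11: now try x_11 = false.
From the singleton clause (x_12), x_12 = true.
From the singleton clause (NOT x_22), x_22 = false.
From the singleton clause (x_21), x_21 = true.
From the singleton clause (NOT x_31), x_31 = false.
From the singleton clause (x_32), x_32 = true.
That conflicts with the unit clause (NOT x_32).
Neither x_11 = true nor x_11 = false works.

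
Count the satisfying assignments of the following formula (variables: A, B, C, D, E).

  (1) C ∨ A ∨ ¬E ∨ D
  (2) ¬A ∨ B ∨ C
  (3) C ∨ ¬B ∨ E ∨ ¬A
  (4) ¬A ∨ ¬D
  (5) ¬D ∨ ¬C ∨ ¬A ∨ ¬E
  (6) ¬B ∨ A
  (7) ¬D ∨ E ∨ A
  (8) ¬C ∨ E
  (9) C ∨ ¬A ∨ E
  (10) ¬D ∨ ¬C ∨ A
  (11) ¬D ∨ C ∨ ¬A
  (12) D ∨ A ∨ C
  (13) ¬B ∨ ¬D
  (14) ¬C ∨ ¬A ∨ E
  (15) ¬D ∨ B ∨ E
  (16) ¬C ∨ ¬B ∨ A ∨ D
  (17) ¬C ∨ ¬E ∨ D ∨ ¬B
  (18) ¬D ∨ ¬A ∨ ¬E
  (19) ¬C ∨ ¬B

There are 2^5 = 32 truth assignments over (A, B, C, D, E).
Split on C. With C = True, the clauses containing C are satisfied and ¬C drops from the rest; 2 of the 2^4 = 16 assignments to the other variables satisfy what remains.
With C = False, by the same count on the reduced clause set, 2 assignments work.
(One model: A=F, B=F, C=F, D=T, E=T.)
Total: 2 + 2 = 4.

4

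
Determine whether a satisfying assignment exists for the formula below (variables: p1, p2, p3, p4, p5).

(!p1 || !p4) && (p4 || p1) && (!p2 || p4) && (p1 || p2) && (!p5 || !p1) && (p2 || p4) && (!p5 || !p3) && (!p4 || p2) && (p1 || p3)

Yes

Suppose p1 = false.
(p4) alone gives p4 = true.
(p2) alone gives p2 = true.
(p3) alone gives p3 = true.
(!p5) alone gives p5 = false.
This assignment satisfies each clause.
A satisfying assignment: p1 ↦ false, p2 ↦ true, p3 ↦ true, p4 ↦ true, p5 ↦ false.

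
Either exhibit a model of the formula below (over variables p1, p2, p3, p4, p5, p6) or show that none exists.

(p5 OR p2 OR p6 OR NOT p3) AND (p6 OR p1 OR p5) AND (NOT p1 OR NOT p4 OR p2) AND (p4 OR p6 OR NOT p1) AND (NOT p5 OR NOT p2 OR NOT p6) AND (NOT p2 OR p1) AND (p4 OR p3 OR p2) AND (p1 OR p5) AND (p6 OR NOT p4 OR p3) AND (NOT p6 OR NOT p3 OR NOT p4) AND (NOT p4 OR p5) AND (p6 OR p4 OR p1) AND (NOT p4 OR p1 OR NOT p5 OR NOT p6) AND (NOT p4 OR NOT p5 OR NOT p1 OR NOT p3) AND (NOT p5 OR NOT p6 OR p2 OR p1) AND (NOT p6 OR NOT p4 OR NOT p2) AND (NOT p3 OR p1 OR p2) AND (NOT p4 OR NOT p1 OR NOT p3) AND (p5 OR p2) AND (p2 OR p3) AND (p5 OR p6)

Try p2 = true.
The clause (p1) is unit, so p1 = true.
Try p4 = false.
The clause (p6) is unit, so p6 = true.
The clause (NOT p5) is unit, so p5 = false.
All clauses hold; p3 can take either value.

p1=true,  p2=true,  p3=true,  p4=false,  p5=false,  p6=true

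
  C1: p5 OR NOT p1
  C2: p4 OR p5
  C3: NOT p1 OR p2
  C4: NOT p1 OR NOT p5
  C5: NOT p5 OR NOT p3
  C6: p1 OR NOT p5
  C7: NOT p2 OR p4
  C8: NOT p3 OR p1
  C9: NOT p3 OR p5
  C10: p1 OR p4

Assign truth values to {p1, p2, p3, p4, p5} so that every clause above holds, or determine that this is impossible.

p1 ↦ false, p2 ↦ true, p3 ↦ false, p4 ↦ true, p5 ↦ false

Suppose p5 = false.
(NOT p1) alone gives p1 = false.
(p4) alone gives p4 = true.
(NOT p3) alone gives p3 = false.
No clause remains; p2 is free.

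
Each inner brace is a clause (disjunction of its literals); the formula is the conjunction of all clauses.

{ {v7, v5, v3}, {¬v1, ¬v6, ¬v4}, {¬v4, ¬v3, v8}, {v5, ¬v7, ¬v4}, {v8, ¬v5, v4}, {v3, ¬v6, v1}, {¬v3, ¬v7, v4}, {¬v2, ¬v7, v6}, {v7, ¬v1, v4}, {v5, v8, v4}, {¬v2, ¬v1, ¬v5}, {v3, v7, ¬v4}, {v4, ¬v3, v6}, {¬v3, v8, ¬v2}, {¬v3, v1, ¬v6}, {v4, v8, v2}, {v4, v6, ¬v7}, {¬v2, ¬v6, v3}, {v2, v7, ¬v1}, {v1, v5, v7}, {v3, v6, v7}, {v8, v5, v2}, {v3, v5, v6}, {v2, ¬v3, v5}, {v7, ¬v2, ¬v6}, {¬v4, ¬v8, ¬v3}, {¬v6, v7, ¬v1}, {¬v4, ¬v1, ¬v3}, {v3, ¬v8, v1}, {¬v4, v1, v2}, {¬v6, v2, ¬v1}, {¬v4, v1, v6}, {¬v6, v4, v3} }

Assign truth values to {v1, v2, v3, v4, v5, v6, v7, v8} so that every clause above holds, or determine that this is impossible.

Try v7 = True.
Try v5 = True.
Try v8 = True.
Try v3 = False.
(v1) alone gives v1 = True.
(¬v2) alone gives v2 = False.
(¬v6) alone gives v6 = False.
(v4) alone gives v4 = True.
Every clause now holds.

v1 ↦ True, v2 ↦ False, v3 ↦ False, v4 ↦ True, v5 ↦ True, v6 ↦ False, v7 ↦ True, v8 ↦ True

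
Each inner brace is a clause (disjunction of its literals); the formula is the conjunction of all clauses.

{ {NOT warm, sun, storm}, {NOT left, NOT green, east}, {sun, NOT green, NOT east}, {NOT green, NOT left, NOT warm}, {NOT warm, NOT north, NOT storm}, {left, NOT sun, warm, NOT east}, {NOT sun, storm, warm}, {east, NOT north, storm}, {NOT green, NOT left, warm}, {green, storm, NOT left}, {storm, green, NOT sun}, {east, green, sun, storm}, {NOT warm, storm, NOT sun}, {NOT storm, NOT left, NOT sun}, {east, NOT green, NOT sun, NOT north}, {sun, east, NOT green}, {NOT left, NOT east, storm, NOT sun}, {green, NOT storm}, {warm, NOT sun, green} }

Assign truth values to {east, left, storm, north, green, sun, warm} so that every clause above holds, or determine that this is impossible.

east: false, left: false, storm: true, north: false, green: true, sun: true, warm: true

Branch on green: set green = true.
Branch on left: set left = false.
Branch on sun: set sun = true.
Branch on warm: set warm = true.
The clause (storm) is unit, so storm = true.
The clause (NOT north) is unit, so north = false.
All clauses hold; east can take either value.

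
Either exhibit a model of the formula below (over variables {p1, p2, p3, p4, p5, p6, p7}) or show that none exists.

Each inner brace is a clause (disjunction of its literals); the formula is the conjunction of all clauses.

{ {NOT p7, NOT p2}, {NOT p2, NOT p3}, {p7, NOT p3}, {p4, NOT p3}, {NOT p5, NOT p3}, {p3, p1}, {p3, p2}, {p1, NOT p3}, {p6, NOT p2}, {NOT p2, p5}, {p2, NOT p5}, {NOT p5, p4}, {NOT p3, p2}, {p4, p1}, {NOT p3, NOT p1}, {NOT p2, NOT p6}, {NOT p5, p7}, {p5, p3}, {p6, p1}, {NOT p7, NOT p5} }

UNSATISFIABLE

Case p7 = false:
(NOT p3) alone gives p3 = false.
(p1) alone gives p1 = true.
(p2) alone gives p2 = true.
(p6) alone gives p6 = true.
That conflicts with the unit clause (NOT p6).
Backtrack on p7: now try p7 = true.
(NOT p2) alone gives p2 = false.
(p3) alone gives p3 = true.
That conflicts with the unit clause (NOT p3).
Neither p7 = true nor p7 = false works.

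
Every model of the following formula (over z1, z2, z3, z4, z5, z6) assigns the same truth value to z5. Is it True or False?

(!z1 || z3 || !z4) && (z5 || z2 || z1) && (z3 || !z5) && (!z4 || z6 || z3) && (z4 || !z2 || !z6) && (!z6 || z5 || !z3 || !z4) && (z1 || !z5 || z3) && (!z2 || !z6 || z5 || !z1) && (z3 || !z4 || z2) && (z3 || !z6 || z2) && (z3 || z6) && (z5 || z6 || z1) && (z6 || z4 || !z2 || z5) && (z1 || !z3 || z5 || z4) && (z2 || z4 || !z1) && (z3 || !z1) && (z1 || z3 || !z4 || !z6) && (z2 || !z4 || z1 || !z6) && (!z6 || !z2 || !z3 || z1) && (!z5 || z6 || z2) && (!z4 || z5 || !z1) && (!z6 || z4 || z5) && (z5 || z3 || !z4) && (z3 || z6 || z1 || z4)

True

Suppose z5 = false.
Suppose z2 = true.
Suppose z4 = true.
From the singleton clause (!z1), z1 = false.
From the singleton clause (z6), z6 = true.
From the singleton clause (!z3), z3 = false.
But (z3) is also a unit clause — contradiction.
So z4 must be the other value — set z4 = false.
From the singleton clause (!z6), z6 = false.
But (z6) is also a unit clause — contradiction.
Both values of z4 lead to a conflict.
So z2 must be the other value — set z2 = false.
From the singleton clause (z1), z1 = true.
From the singleton clause (z4), z4 = true.
But (!z4) is also a unit clause — contradiction.
Both values of z2 lead to a conflict.
So every satisfying assignment has z5 = True.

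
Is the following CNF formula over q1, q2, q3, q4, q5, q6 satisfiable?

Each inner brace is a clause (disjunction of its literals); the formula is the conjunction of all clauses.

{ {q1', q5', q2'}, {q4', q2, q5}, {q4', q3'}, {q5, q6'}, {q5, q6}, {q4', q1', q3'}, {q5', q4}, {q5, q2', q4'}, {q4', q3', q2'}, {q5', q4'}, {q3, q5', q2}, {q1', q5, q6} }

No

Branch on q4: set q4 = 0.
From the singleton clause (q5'), q5 = 0.
From the singleton clause (q6'), q6 = 0.
But (q6) is also a unit clause — contradiction.
So q4 must be the other value — set q4 = 1.
From the singleton clause (q3'), q3 = 0.
From the singleton clause (q5'), q5 = 0.
From the singleton clause (q2), q2 = 1.
But (q2') is also a unit clause — contradiction.
Either choice for q4 ends in contradiction.
No assignment satisfies every clause.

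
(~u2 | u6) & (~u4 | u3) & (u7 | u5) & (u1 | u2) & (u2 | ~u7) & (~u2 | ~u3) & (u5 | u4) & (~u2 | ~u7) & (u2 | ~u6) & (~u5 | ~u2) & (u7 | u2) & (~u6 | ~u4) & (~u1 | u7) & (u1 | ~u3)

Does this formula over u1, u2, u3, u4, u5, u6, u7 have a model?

No, unsatisfiable

Suppose u2 = 0.
From the singleton clause (u1), u1 = 1.
From the singleton clause (~u7), u7 = 0.
Now (u7) is unsatisfied and unit — conflict.
That branch fails; take u2 = 1 instead.
From the singleton clause (u6), u6 = 1.
From the singleton clause (~u3), u3 = 0.
From the singleton clause (~u4), u4 = 0.
From the singleton clause (u5), u5 = 1.
Now (~u5) is unsatisfied and unit — conflict.
Either choice for u2 ends in contradiction.
No assignment satisfies every clause.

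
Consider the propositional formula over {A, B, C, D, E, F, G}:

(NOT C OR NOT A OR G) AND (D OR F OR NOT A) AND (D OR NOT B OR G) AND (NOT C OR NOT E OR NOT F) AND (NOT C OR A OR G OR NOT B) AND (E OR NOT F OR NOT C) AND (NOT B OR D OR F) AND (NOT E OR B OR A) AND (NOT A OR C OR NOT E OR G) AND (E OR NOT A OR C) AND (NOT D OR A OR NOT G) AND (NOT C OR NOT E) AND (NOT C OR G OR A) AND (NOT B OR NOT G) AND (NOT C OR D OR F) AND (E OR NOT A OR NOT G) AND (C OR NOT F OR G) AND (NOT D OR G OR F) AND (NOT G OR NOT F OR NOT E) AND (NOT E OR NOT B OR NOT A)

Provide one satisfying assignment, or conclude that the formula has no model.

Case C = false:
Case E = false:
Unit clause (NOT A) forces A = false.
Case D = false:
Case B = false:
Case F = true:
Unit clause (G) forces G = true.
Every clause now holds.

A=false,  B=false,  C=false,  D=false,  E=false,  F=true,  G=true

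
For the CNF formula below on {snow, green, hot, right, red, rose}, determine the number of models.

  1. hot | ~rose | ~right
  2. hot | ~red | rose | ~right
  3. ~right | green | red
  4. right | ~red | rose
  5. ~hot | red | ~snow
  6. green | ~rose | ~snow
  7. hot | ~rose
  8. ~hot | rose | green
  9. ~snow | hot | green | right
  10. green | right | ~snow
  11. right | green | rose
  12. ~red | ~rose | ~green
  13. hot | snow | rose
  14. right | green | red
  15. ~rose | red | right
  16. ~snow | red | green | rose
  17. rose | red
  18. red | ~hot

There are 2^6 = 64 truth assignments over (snow, green, hot, right, red, rose).
Split on green. With green = 1, the clauses containing green are satisfied and ~green drops from the rest; 2 of the 2^5 = 32 assignments to the other variables satisfy what remains.
With green = 0, by the same count on the reduced clause set, 2 assignments work.
(One model: snow=F, green=F, hot=T, right=F, red=T, rose=T.)
Total: 2 + 2 = 4.

4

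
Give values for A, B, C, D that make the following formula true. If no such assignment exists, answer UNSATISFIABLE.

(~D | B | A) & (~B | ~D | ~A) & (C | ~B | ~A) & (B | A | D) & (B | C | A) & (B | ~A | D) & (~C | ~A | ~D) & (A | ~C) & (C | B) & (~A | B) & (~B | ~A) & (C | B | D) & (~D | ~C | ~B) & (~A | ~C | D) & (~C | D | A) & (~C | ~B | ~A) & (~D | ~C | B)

A=0, B=1, C=0, D=0

Suppose A = 0.
From the singleton clause (~C), C = 0.
From the singleton clause (B), B = 1.
All clauses hold; D can take either value.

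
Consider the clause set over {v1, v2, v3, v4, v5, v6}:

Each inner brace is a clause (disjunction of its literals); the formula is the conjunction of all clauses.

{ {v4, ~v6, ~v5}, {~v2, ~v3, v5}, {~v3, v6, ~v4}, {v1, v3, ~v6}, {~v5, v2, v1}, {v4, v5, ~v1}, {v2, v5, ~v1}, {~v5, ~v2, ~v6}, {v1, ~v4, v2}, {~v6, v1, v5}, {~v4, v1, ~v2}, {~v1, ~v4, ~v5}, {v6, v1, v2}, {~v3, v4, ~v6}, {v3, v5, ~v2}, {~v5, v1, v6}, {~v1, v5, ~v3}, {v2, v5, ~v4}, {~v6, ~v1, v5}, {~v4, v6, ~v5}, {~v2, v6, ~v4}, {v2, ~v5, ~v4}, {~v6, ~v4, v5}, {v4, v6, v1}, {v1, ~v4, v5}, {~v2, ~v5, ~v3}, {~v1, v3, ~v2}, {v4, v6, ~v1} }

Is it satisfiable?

Unsatisfiable

Suppose v4 = 1.
Suppose v3 = 0.
Suppose v1 = 1.
From the singleton clause (~v5), v5 = 0.
From the singleton clause (v2), v2 = 1.
But (~v2) is also a unit clause — contradiction.
Undo v1 and try v1 = 0.
From the singleton clause (~v6), v6 = 0.
From the singleton clause (v2), v2 = 1.
But (~v2) is also a unit clause — contradiction.
Neither v1 = 1 nor v1 = 0 works.
Undo v3 and try v3 = 1.
From the singleton clause (v6), v6 = 1.
From the singleton clause (v5), v5 = 1.
From the singleton clause (~v2), v2 = 0.
But (v2) is also a unit clause — contradiction.
Neither v3 = 1 nor v3 = 0 works.
Undo v4 and try v4 = 0.
Suppose v6 = 0.
From the singleton clause (v1), v1 = 1.
But (~v1) is also a unit clause — contradiction.
Undo v6 and try v6 = 1.
From the singleton clause (~v5), v5 = 0.
From the singleton clause (~v1), v1 = 0.
But (v1) is also a unit clause — contradiction.
Neither v6 = 1 nor v6 = 0 works.
Neither v4 = 1 nor v4 = 0 works.
No assignment satisfies every clause.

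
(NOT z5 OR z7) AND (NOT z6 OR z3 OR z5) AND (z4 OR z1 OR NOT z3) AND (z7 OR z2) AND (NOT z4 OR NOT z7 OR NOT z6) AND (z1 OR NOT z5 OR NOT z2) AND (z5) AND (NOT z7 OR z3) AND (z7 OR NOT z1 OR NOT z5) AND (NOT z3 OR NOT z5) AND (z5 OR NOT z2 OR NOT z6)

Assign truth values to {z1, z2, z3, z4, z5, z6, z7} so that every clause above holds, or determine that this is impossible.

(z5) alone gives z5 = true.
(z7) alone gives z7 = true.
(z3) alone gives z3 = true.
But (NOT z3) is also a unit clause — contradiction.

UNSATISFIABLE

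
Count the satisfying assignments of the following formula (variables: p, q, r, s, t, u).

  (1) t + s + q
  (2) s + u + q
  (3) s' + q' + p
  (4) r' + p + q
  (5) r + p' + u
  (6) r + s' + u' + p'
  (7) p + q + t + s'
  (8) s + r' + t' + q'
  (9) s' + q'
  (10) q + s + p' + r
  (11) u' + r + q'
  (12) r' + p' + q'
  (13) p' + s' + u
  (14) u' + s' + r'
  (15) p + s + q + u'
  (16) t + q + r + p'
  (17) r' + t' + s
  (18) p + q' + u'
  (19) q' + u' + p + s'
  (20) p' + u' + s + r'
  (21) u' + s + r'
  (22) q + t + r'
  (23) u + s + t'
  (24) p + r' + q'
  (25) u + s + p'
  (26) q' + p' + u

There are 2^6 = 64 truth assignments over (p, q, r, s, t, u).
Split on u. With u = 1, the clauses containing u are satisfied and u' drops from the rest; 1 of the 2^5 = 32 assignments to the other variables satisfy what remains.
With u = 0, by the same count on the reduced clause set, 2 assignments work.
(One model: p=F, q=F, r=F, s=T, t=T, u=F.)
Total: 1 + 2 = 3.

3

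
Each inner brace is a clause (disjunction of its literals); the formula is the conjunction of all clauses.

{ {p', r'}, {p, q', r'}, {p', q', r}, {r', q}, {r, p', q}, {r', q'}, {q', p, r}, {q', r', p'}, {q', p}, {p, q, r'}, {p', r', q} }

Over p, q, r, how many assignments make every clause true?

There are 2^3 = 8 truth assignments over (p, q, r).
Split on r. With r = 1, the clauses containing r are satisfied and r' drops from the rest; 0 of the 2^2 = 4 assignments to the other variables satisfy what remains.
With r = 0, by the same count on the reduced clause set, 1 assignment works.
Total: 0 + 1 = 1.

1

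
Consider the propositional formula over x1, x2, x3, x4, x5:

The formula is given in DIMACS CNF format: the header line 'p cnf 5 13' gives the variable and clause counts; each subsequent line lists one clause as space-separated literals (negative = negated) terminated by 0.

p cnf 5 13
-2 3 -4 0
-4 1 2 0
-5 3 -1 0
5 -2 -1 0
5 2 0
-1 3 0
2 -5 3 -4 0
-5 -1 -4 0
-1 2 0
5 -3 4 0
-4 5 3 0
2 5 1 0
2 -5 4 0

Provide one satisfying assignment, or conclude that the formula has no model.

Try x5 = True.
Try x3 = True.
Try x1 = True.
(¬x4) alone gives x4 = False.
(x2) alone gives x2 = True.
This assignment satisfies each clause.

x1: True; x2: True; x3: True; x4: False; x5: True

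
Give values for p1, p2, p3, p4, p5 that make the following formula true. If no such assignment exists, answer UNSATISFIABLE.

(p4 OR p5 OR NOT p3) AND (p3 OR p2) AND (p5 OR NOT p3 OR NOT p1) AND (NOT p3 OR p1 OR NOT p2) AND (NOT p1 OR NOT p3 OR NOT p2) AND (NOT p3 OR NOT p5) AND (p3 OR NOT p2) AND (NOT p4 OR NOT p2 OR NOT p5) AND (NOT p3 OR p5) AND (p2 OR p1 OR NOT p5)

UNSATISFIABLE

Suppose p3 = true.
(NOT p5) alone gives p5 = false.
But (p5) is also a unit clause — contradiction.
Backtrack on p3: now try p3 = false.
(p2) alone gives p2 = true.
But (NOT p2) is also a unit clause — contradiction.
Both values of p3 lead to a conflict.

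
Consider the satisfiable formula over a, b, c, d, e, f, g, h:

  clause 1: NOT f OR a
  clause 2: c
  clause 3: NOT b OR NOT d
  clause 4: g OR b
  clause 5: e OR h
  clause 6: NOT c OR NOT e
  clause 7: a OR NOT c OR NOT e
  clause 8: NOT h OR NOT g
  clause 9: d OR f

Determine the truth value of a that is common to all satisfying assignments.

Suppose a = false.
Unit clause (NOT f) forces f = false.
Unit clause (c) forces c = true.
Unit clause (NOT e) forces e = false.
Unit clause (h) forces h = true.
Unit clause (NOT g) forces g = false.
Unit clause (b) forces b = true.
Unit clause (NOT d) forces d = false.
Now (d) is unsatisfied and unit — conflict.
So every satisfying assignment has a = True.

True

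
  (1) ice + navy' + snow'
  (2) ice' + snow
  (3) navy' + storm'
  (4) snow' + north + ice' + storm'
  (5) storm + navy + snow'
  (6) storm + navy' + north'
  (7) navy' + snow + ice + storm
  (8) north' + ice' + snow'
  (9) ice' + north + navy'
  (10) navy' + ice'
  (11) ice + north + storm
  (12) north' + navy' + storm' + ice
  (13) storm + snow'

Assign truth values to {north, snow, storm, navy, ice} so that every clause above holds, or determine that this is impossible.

Case ice = 0:
Case navy = 0:
Case storm = 1:
No clause remains; north, snow are free.

north=1,  snow=0,  storm=1,  navy=0,  ice=0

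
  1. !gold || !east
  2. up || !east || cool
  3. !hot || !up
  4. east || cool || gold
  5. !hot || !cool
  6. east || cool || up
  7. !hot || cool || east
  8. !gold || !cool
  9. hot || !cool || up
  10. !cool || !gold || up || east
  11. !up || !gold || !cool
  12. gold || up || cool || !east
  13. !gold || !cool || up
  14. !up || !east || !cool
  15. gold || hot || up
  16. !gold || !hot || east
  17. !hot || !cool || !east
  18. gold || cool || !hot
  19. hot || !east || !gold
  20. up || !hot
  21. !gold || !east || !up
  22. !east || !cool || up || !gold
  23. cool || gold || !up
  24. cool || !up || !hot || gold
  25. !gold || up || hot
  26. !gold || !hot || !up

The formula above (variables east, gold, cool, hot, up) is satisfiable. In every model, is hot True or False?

Suppose hot = true.
The clause (!up) is unit, so up = false.
But (up) is also a unit clause — contradiction.
So every satisfying assignment has hot = False.

False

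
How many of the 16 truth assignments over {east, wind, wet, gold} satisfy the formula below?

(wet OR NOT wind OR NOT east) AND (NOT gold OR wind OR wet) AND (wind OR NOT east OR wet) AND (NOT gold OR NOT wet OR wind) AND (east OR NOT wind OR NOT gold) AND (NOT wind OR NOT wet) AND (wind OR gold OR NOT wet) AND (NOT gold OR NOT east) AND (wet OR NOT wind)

There are 2^4 = 16 truth assignments over (east, wind, wet, gold).
Split on wind. With wind = true, the clauses containing wind are satisfied and NOT wind drops from the rest; 0 of the 2^3 = 8 assignments to the other variables satisfy what remains.
With wind = false, by the same count on the reduced clause set, 1 assignment works.
Total: 0 + 1 = 1.

1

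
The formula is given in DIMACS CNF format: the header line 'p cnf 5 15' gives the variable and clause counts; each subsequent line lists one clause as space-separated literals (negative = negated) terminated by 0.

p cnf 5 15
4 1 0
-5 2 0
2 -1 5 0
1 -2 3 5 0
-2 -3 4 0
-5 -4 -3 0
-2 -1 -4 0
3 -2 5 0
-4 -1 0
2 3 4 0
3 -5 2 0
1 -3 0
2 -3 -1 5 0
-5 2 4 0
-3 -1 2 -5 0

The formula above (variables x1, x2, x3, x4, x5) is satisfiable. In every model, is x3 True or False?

Suppose x3 = True.
From the singleton clause (x1), x1 = True.
From the singleton clause (¬x4), x4 = False.
From the singleton clause (¬x2), x2 = False.
From the singleton clause (¬x5), x5 = False.
But (x5) is also a unit clause — contradiction.
So every satisfying assignment has x3 = False.

False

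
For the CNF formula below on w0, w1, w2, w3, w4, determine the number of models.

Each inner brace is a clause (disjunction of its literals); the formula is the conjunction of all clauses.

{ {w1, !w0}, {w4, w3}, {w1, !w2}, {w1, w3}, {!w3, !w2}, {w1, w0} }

8

There are 2^5 = 32 truth assignments over (w0, w1, w2, w3, w4).
Split on w2. With w2 = true, the clauses containing w2 are satisfied and !w2 drops from the rest; 2 of the 2^4 = 16 assignments to the other variables satisfy what remains.
With w2 = false, by the same count on the reduced clause set, 6 assignments work.
Total: 2 + 6 = 8.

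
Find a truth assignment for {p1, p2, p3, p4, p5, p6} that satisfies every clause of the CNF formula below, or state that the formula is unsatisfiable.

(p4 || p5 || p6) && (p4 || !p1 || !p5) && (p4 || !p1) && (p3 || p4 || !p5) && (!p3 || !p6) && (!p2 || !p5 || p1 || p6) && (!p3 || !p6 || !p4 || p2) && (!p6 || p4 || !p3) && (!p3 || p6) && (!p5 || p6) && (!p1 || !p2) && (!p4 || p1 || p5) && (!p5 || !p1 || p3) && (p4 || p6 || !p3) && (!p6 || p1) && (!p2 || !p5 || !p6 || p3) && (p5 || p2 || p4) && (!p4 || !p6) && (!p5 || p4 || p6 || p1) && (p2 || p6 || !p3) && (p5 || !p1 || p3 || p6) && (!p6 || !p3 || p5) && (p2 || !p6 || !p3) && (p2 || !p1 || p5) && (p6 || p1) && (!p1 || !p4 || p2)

Case p4 = true:
(!p6) alone gives p6 = false.
(!p3) alone gives p3 = false.
(!p5) alone gives p5 = false.
(p1) alone gives p1 = true.
Now (!p1) is unsatisfied and unit — conflict.
That branch fails; take p4 = false instead.
(!p1) alone gives p1 = false.
(!p6) alone gives p6 = false.
Now (p6) is unsatisfied and unit — conflict.
Either choice for p4 ends in contradiction.

UNSATISFIABLE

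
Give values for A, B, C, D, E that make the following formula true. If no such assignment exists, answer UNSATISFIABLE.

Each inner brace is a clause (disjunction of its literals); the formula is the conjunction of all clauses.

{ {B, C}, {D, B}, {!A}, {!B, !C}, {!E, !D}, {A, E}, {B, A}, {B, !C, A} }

A: false,  B: true,  C: false,  D: false,  E: true

From the singleton clause (!A), A = false.
From the singleton clause (E), E = true.
From the singleton clause (!D), D = false.
From the singleton clause (B), B = true.
From the singleton clause (!C), C = false.
All clauses are satisfied.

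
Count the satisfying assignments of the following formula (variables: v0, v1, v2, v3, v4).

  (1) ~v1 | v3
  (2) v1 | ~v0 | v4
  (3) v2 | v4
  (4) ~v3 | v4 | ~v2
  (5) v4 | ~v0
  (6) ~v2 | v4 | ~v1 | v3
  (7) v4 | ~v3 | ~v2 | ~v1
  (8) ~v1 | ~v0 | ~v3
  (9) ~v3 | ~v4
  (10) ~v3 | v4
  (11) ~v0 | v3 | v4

5

There are 2^5 = 32 truth assignments over (v0, v1, v2, v3, v4).
Split on v2. With v2 = 1, the clauses containing v2 are satisfied and ~v2 drops from the rest; 3 of the 2^4 = 16 assignments to the other variables satisfy what remains.
With v2 = 0, by the same count on the reduced clause set, 2 assignments work.
(One model: v0=F, v1=F, v2=F, v3=F, v4=T.)
Total: 3 + 2 = 5.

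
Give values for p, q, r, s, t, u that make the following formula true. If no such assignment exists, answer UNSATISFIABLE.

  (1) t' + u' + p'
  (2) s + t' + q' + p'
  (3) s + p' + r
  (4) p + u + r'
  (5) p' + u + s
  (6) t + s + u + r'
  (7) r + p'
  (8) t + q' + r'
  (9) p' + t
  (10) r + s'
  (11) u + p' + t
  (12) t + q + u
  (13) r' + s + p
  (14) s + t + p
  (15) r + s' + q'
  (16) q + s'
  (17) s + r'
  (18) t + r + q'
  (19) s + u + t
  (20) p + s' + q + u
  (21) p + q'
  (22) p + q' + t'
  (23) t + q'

Try r = 0.
From the singleton clause (p'), p = 0.
From the singleton clause (s'), s = 0.
From the singleton clause (t), t = 1.
From the singleton clause (q'), q = 0.
All clauses hold; u can take either value.

p=0, q=0, r=0, s=0, t=1, u=0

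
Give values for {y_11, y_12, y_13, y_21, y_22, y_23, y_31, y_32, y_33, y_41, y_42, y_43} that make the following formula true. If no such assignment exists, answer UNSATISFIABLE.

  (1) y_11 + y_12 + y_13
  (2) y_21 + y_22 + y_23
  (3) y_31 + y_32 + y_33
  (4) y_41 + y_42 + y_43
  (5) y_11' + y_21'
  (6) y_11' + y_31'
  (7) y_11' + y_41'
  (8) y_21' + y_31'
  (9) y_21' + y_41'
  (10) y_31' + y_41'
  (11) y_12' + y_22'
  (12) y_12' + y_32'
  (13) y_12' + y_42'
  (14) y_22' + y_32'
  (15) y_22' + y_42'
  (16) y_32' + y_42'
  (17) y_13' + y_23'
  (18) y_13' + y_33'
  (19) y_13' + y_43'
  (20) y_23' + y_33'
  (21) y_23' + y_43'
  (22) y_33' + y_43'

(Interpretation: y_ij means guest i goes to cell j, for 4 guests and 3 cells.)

UNSATISFIABLE

Suppose y_11 = 0.
Suppose y_12 = 1.
(y_22') alone gives y_22 = 0.
(y_32') alone gives y_32 = 0.
(y_42') alone gives y_42 = 0.
Suppose y_21 = 1.
(y_31') alone gives y_31 = 0.
(y_33) alone gives y_33 = 1.
(y_41') alone gives y_41 = 0.
(y_43) alone gives y_43 = 1.
But (y_43') is also a unit clause — contradiction.
So y_21 must be the other value — set y_21 = 0.
(y_23) alone gives y_23 = 1.
(y_13') alone gives y_13 = 0.
(y_33') alone gives y_33 = 0.
(y_31) alone gives y_31 = 1.
(y_41') alone gives y_41 = 0.
(y_43) alone gives y_43 = 1.
But (y_43') is also a unit clause — contradiction.
Either choice for y_21 ends in contradiction.
So y_12 must be the other value — set y_12 = 0.
(y_13) alone gives y_13 = 1.
(y_23') alone gives y_23 = 0.
(y_33') alone gives y_33 = 0.
(y_43') alone gives y_43 = 0.
Suppose y_21 = 1.
(y_31') alone gives y_31 = 0.
(y_32) alone gives y_32 = 1.
(y_41') alone gives y_41 = 0.
(y_42) alone gives y_42 = 1.
But (y_42') is also a unit clause — contradiction.
So y_21 must be the other value — set y_21 = 0.
(y_22) alone gives y_22 = 1.
(y_32') alone gives y_32 = 0.
(y_31) alone gives y_31 = 1.
(y_41') alone gives y_41 = 0.
(y_42) alone gives y_42 = 1.
But (y_42') is also a unit clause — contradiction.
Either choice for y_21 ends in contradiction.
Either choice for y_12 ends in contradiction.
So y_11 must be the other value — set y_11 = 1.
(y_21') alone gives y_21 = 0.
(y_31') alone gives y_31 = 0.
(y_41') alone gives y_41 = 0.
Suppose y_22 = 1.
(y_12') alone gives y_12 = 0.
(y_32') alone gives y_32 = 0.
(y_33) alone gives y_33 = 1.
(y_42') alone gives y_42 = 0.
(y_43) alone gives y_43 = 1.
But (y_43') is also a unit clause — contradiction.
So y_22 must be the other value — set y_22 = 0.
(y_23) alone gives y_23 = 1.
(y_13') alone gives y_13 = 0.
(y_33') alone gives y_33 = 0.
(y_32) alone gives y_32 = 1.
(y_12') alone gives y_12 = 0.
(y_42') alone gives y_42 = 0.
(y_43) alone gives y_43 = 1.
But (y_43') is also a unit clause — contradiction.
Either choice for y_22 ends in contradiction.
Either choice for y_11 ends in contradiction.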